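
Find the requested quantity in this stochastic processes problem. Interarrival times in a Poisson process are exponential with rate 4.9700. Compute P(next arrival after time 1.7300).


P(X > t) = exp(-lambda * t)
= exp(-4.9700 * 1.7300)
= exp(-8.5981) = 1.8446e-04

1.8446e-04


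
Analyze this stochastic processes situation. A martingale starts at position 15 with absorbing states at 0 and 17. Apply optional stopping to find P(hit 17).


By optional stopping theorem: E(M at tau) = M(0) = 15
P(hit 17)*17 + P(hit 0)*0 = 15
P(hit 17) = (15 - 0)/(17 - 0) = 15/17 = 0.8824

0.8824


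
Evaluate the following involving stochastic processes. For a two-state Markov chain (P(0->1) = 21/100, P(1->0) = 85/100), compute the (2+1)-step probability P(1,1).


P^3 = P^2 * P^1
Computing via matrix multiplication of the transition matrix.
Entry (1,1) of P^3 = 0.1979

0.1979


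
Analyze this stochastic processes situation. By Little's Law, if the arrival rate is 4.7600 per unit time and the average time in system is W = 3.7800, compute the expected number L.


Little's Law: L = lambda * W
= 4.7600 * 3.7800
= 17.9928

17.9928


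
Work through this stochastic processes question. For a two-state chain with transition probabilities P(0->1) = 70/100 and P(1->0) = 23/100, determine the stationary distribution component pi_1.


Stationary distribution: pi_0 = p10/(p01+p10), pi_1 = p01/(p01+p10)
p01 = 0.7000, p10 = 0.2300
pi_1 = 0.7527

0.7527


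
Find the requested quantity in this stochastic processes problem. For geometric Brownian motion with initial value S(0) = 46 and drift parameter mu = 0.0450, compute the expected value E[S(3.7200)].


E[S(t)] = S(0) * exp(mu * t)
= 46 * exp(0.0450 * 3.7200)
= 46 * 1.1822
= 54.3824

54.3824


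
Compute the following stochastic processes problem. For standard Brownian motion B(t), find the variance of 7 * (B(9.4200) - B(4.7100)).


Var(alpha*(B(t)-B(s))) = alpha^2 * (t-s)
= 7^2 * (9.4200 - 4.7100)
= 49 * 4.7100
= 230.7900

230.7900


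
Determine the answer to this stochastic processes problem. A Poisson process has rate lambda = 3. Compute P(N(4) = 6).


P(N(t)=k) = (lambda*t)^k * exp(-lambda*t) / k!
lambda*t = 12
= 12^6 * exp(-12) / 6!
= 2985984 * 6.1442e-06 / 720
= 0.0255

0.0255


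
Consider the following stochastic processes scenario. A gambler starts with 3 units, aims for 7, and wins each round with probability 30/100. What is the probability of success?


Gambler's ruin formula:
r = q/p = 0.7000/0.3000 = 2.3333
P(win) = (1 - r^i)/(1 - r^N)
= (1 - 2.3333^3)/(1 - 2.3333^7)
= 0.0312

0.0312


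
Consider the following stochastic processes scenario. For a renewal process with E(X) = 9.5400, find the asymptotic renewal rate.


Long-run renewal rate = 1/E(X)
= 1/9.5400
= 0.1048

0.1048


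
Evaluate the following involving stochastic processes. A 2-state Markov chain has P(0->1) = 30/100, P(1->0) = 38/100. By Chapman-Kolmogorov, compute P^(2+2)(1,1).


P^4 = P^2 * P^2
Computing via matrix multiplication of the transition matrix.
Entry (1,1) of P^4 = 0.4470

0.4470


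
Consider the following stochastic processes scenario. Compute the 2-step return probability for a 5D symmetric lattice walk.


P(return in 2 steps) = P(reverse first step) = 1/(2d)
= 1/10
= 0.1000

0.1000


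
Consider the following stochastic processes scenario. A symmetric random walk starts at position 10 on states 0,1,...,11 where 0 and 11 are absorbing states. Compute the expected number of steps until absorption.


For symmetric RW on 0,...,N with absorbing barriers, E(i) = i*(N-i)
E(10) = 10 * 1 = 10

10


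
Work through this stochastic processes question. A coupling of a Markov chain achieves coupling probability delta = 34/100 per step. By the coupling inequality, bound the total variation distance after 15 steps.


TV distance bound <= (1-delta)^n
= (1 - 0.3400)^15
= 0.6600^15
= 0.0020

0.0020


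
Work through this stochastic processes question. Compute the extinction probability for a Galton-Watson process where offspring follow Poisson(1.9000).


Since mu = 1.9000 > 1, extinction prob q < 1.
Solve s = exp(mu*(s-1)) iteratively.
q = 0.2328

0.2328


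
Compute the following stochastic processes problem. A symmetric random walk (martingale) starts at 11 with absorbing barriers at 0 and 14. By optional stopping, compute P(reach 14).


By optional stopping theorem: E(M at tau) = M(0) = 11
P(hit 14)*14 + P(hit 0)*0 = 11
P(hit 14) = (11 - 0)/(14 - 0) = 11/14 = 0.7857

0.7857


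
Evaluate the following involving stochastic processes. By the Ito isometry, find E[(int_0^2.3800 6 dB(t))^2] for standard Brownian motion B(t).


By Ito isometry: E[(int f dB)^2] = int f^2 dt
= 6^2 * 2.3800
= 36 * 2.3800 = 85.6800

85.6800


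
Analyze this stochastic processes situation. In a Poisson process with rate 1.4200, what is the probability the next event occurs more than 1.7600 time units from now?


P(X > t) = exp(-lambda * t)
= exp(-1.4200 * 1.7600)
= exp(-2.4992) = 0.0822

0.0822


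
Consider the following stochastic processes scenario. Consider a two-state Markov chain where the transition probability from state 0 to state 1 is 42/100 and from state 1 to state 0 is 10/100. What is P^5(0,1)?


Computing P^5 by matrix multiplication.
P = [[0.5800, 0.4200], [0.1000, 0.9000]]
After raising P to the power 5:
P^5(0,1) = 0.7871

0.7871


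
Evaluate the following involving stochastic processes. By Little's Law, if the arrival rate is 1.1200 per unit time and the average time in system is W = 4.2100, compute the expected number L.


Little's Law: L = lambda * W
= 1.1200 * 4.2100
= 4.7152

4.7152


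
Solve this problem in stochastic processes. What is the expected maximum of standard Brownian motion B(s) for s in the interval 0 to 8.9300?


E(max B(s)) = sqrt(2t/pi)
= sqrt(2*8.9300/pi)
= sqrt(5.6850)
= 2.3843

2.3843


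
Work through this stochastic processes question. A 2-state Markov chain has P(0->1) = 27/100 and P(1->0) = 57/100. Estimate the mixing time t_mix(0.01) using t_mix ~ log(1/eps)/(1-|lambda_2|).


lambda_2 = |1 - p01 - p10| = |1 - 0.2700 - 0.5700| = 0.1600
t_mix ~ log(1/eps)/(1 - |lambda_2|)
= log(100)/(1 - 0.1600) = 4.6052/0.8400
= 5.4823

5.4823


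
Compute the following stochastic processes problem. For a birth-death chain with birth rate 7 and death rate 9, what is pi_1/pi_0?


For birth-death process, pi_n/pi_0 = (lambda/mu)^n
= (7/9)^1
= 0.7778

0.7778


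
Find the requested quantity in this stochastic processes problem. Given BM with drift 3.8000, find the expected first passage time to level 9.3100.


Expected first passage time = a/mu
= 9.3100/3.8000
= 2.4500

2.4500


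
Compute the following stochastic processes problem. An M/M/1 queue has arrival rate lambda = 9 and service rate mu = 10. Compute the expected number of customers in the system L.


rho = 9/10 = 0.9000
L = rho/(1-rho)
= 0.9000/0.1000
= 9.0000

9.0000


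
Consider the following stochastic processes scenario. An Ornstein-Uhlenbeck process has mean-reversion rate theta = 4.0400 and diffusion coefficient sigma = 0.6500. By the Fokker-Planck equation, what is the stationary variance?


Stationary variance = sigma^2 / (2*theta)
= 0.6500^2 / (2*4.0400)
= 0.4225 / 8.0800
= 0.0523

0.0523


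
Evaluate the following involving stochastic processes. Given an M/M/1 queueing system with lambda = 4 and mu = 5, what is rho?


rho = lambda/mu
= 4/5
= 0.8000

0.8000


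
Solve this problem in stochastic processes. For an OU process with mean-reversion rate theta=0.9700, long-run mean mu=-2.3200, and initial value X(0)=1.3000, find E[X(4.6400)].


E[X(t)] = mu + (X(0) - mu)*exp(-theta*t)
= -2.3200 + (1.3000 - -2.3200)*exp(-0.9700*4.6400)
= -2.3200 + 3.6200 * 0.0111
= -2.2798

-2.2798


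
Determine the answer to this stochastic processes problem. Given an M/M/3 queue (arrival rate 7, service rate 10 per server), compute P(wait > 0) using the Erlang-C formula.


a = lambda/mu = 0.7000
rho = a/c = 0.2333
Erlang-C formula applied:
C(c,a) = 0.0369

0.0369


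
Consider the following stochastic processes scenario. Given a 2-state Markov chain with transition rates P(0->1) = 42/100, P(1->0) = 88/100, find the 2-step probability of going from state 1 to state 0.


Computing P^2 by matrix multiplication.
P = [[0.5800, 0.4200], [0.8800, 0.1200]]
After raising P to the power 2:
P^2(1,0) = 0.6160

0.6160


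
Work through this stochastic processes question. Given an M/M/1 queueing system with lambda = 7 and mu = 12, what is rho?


rho = lambda/mu
= 7/12
= 0.5833

0.5833


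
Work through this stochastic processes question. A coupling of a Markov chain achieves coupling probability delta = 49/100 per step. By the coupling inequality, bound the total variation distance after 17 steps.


TV distance bound <= (1-delta)^n
= (1 - 0.4900)^17
= 0.5100^17
= 1.0683e-05

1.0683e-05


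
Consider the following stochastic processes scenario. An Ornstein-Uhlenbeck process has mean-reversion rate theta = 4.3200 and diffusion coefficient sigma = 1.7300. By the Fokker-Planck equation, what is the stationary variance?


Stationary variance = sigma^2 / (2*theta)
= 1.7300^2 / (2*4.3200)
= 2.9929 / 8.6400
= 0.3464

0.3464


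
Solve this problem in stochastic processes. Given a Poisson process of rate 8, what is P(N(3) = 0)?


P(N(t)=k) = (lambda*t)^k * exp(-lambda*t) / k!
lambda*t = 24
= 24^0 * exp(-24) / 0!
= 1 * 3.7751e-11 / 1
= 3.7751e-11

3.7751e-11


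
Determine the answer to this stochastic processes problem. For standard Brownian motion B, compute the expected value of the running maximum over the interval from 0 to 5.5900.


E(max B(s)) = sqrt(2t/pi)
= sqrt(2*5.5900/pi)
= sqrt(3.5587)
= 1.8865

1.8865


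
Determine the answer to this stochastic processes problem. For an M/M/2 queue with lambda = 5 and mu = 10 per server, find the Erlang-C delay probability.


a = lambda/mu = 0.5000
rho = a/c = 0.2500
Erlang-C formula applied:
C(c,a) = 0.1000

0.1000


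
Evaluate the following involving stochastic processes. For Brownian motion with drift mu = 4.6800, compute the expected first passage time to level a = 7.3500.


Expected first passage time = a/mu
= 7.3500/4.6800
= 1.5705

1.5705


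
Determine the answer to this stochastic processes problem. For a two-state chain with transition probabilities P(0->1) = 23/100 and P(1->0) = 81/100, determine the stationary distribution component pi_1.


Stationary distribution: pi_0 = p10/(p01+p10), pi_1 = p01/(p01+p10)
p01 = 0.2300, p10 = 0.8100
pi_1 = 0.2212

0.2212


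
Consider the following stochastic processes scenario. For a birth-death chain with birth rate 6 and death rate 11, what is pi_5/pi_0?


For birth-death process, pi_n/pi_0 = (lambda/mu)^n
= (6/11)^5
= 0.0483

0.0483


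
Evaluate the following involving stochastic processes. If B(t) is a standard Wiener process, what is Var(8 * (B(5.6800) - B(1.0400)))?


Var(alpha*(B(t)-B(s))) = alpha^2 * (t-s)
= 8^2 * (5.6800 - 1.0400)
= 64 * 4.6400
= 296.9600

296.9600


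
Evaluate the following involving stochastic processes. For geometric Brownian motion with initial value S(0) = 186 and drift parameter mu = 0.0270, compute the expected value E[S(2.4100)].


E[S(t)] = S(0) * exp(mu * t)
= 186 * exp(0.0270 * 2.4100)
= 186 * 1.0672
= 198.5055

198.5055


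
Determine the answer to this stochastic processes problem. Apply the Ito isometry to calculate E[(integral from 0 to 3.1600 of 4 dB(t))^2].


By Ito isometry: E[(int f dB)^2] = int f^2 dt
= 4^2 * 3.1600
= 16 * 3.1600 = 50.5600

50.5600


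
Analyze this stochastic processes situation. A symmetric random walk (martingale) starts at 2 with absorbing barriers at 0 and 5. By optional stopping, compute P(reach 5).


By optional stopping theorem: E(M at tau) = M(0) = 2
P(hit 5)*5 + P(hit 0)*0 = 2
P(hit 5) = (2 - 0)/(5 - 0) = 2/5 = 0.4000

0.4000


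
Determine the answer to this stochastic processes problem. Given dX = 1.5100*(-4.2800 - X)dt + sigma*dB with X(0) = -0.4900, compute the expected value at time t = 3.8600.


E[X(t)] = mu + (X(0) - mu)*exp(-theta*t)
= -4.2800 + (-0.4900 - -4.2800)*exp(-1.5100*3.8600)
= -4.2800 + 3.7900 * 0.0029
= -4.2688

-4.2688


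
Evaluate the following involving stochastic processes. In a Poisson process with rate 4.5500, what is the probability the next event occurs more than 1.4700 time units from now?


P(X > t) = exp(-lambda * t)
= exp(-4.5500 * 1.4700)
= exp(-6.6885) = 0.0012

0.0012


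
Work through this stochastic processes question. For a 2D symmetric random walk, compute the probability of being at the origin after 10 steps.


P = C(10,5)^2 / 4^10
= 252^2 / 1048576
= 63504 / 1048576
= 0.0606

0.0606


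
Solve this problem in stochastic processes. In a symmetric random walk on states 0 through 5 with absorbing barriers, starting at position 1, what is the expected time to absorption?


For symmetric RW on 0,...,N with absorbing barriers, E(i) = i*(N-i)
E(1) = 1 * 4 = 4

4


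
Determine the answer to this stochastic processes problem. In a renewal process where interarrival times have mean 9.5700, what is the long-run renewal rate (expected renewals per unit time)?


Long-run renewal rate = 1/E(X)
= 1/9.5700
= 0.1045

0.1045


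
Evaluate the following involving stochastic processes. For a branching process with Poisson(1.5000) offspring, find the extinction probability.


Since mu = 1.5000 > 1, extinction prob q < 1.
Solve s = exp(mu*(s-1)) iteratively.
q = 0.4172

0.4172


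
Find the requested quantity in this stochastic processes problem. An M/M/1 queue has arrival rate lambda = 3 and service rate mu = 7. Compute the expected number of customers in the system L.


rho = 3/7 = 0.4286
L = rho/(1-rho)
= 0.4286/0.5714
= 0.7500

0.7500


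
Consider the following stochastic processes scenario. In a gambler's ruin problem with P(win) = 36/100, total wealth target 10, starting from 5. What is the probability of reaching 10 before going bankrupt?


Gambler's ruin formula:
r = q/p = 0.6400/0.3600 = 1.7778
P(win) = (1 - r^i)/(1 - r^N)
= (1 - 1.7778^5)/(1 - 1.7778^10)
= 0.0533

0.0533


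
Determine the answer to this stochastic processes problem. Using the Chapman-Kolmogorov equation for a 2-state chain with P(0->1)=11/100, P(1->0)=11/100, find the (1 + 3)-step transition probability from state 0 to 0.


P^4 = P^1 * P^3
Computing via matrix multiplication of the transition matrix.
Entry (0,0) of P^4 = 0.6851

0.6851


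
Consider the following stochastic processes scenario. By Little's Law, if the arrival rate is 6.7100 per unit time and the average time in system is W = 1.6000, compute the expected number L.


Little's Law: L = lambda * W
= 6.7100 * 1.6000
= 10.7360

10.7360


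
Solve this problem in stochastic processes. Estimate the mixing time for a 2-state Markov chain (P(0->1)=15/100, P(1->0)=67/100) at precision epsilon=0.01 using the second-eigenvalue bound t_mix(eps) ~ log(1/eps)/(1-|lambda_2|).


lambda_2 = |1 - p01 - p10| = |1 - 0.1500 - 0.6700| = 0.1800
t_mix ~ log(1/eps)/(1 - |lambda_2|)
= log(100)/(1 - 0.1800) = 4.6052/0.8200
= 5.6161

5.6161


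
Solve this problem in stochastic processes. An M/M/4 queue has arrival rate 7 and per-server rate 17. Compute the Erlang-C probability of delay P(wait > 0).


a = lambda/mu = 0.4118
rho = a/c = 0.1029
Erlang-C formula applied:
C(c,a) = 8.8456e-04

8.8456e-04


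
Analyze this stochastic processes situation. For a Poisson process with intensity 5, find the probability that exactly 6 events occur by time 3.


P(N(t)=k) = (lambda*t)^k * exp(-lambda*t) / k!
lambda*t = 15
= 15^6 * exp(-15) / 6!
= 11390625 * 3.0590e-07 / 720
= 0.0048

0.0048


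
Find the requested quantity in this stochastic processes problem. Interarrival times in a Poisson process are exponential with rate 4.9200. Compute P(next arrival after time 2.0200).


P(X > t) = exp(-lambda * t)
= exp(-4.9200 * 2.0200)
= exp(-9.9384) = 4.8284e-05

4.8284e-05


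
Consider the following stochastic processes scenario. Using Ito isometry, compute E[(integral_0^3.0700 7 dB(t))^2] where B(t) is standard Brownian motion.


By Ito isometry: E[(int f dB)^2] = int f^2 dt
= 7^2 * 3.0700
= 49 * 3.0700 = 150.4300

150.4300


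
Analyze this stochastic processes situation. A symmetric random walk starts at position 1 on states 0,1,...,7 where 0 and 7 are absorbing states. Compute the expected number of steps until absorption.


For symmetric RW on 0,...,N with absorbing barriers, E(i) = i*(N-i)
E(1) = 1 * 6 = 6

6


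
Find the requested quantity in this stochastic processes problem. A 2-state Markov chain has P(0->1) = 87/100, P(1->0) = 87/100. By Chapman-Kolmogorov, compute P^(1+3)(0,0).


P^4 = P^1 * P^3
Computing via matrix multiplication of the transition matrix.
Entry (0,0) of P^4 = 0.6499

0.6499


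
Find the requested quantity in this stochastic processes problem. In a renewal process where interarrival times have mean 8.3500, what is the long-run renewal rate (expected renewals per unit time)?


Long-run renewal rate = 1/E(X)
= 1/8.3500
= 0.1198

0.1198


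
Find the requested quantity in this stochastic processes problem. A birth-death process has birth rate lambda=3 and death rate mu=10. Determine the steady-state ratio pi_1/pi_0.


For birth-death process, pi_n/pi_0 = (lambda/mu)^n
= (3/10)^1
= 0.3000

0.3000


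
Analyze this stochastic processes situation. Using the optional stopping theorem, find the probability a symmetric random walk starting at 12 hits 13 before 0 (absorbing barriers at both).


By optional stopping theorem: E(M at tau) = M(0) = 12
P(hit 13)*13 + P(hit 0)*0 = 12
P(hit 13) = (12 - 0)/(13 - 0) = 12/13 = 0.9231

0.9231


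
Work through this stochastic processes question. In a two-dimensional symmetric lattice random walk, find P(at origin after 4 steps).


P = C(4,2)^2 / 4^4
= 6^2 / 256
= 36 / 256
= 0.1406

0.1406


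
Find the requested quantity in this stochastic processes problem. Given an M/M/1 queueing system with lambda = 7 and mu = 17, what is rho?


rho = lambda/mu
= 7/17
= 0.4118

0.4118


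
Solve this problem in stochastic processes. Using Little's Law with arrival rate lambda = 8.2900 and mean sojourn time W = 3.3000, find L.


Little's Law: L = lambda * W
= 8.2900 * 3.3000
= 27.3570

27.3570


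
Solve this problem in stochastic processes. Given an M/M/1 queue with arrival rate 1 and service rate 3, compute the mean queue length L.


rho = 1/3 = 0.3333
L = rho/(1-rho)
= 0.3333/0.6667
= 0.5000

0.5000


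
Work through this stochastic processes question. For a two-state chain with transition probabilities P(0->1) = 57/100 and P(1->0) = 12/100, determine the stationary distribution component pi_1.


Stationary distribution: pi_0 = p10/(p01+p10), pi_1 = p01/(p01+p10)
p01 = 0.5700, p10 = 0.1200
pi_1 = 0.8261

0.8261


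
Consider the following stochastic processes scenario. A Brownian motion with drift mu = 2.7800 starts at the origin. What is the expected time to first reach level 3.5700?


Expected first passage time = a/mu
= 3.5700/2.7800
= 1.2842

1.2842


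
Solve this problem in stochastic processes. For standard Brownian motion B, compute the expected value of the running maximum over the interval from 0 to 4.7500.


E(max B(s)) = sqrt(2t/pi)
= sqrt(2*4.7500/pi)
= sqrt(3.0239)
= 1.7389

1.7389


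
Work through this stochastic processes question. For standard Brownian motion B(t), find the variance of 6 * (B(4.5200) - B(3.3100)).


Var(alpha*(B(t)-B(s))) = alpha^2 * (t-s)
= 6^2 * (4.5200 - 3.3100)
= 36 * 1.2100
= 43.5600

43.5600


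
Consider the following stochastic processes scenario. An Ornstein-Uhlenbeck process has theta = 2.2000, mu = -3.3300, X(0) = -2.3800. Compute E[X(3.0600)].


E[X(t)] = mu + (X(0) - mu)*exp(-theta*t)
= -3.3300 + (-2.3800 - -3.3300)*exp(-2.2000*3.0600)
= -3.3300 + 0.9500 * 0.0012
= -3.3289

-3.3289


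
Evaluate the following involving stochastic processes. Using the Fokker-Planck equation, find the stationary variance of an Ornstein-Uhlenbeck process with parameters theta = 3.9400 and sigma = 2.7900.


Stationary variance = sigma^2 / (2*theta)
= 2.7900^2 / (2*3.9400)
= 7.7841 / 7.8800
= 0.9878

0.9878


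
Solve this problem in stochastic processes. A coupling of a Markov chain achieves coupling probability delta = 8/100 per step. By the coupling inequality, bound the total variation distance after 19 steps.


TV distance bound <= (1-delta)^n
= (1 - 0.0800)^19
= 0.9200^19
= 0.2051

0.2051


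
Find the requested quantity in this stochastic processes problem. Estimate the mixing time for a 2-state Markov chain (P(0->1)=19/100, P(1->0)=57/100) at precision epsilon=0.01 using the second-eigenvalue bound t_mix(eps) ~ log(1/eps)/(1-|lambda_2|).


lambda_2 = |1 - p01 - p10| = |1 - 0.1900 - 0.5700| = 0.2400
t_mix ~ log(1/eps)/(1 - |lambda_2|)
= log(100)/(1 - 0.2400) = 4.6052/0.7600
= 6.0594

6.0594


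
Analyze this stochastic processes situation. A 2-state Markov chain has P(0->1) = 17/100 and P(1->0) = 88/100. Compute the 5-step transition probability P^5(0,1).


Computing P^5 by matrix multiplication.
P = [[0.8300, 0.1700], [0.8800, 0.1200]]
After raising P to the power 5:
P^5(0,1) = 0.1619

0.1619


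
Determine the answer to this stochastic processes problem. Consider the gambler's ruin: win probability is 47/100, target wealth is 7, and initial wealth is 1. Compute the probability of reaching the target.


Gambler's ruin formula:
r = q/p = 0.5300/0.4700 = 1.1277
P(win) = (1 - r^i)/(1 - r^N)
= (1 - 1.1277^1)/(1 - 1.1277^7)
= 0.0968

0.0968


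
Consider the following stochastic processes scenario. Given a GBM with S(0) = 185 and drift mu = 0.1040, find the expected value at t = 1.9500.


E[S(t)] = S(0) * exp(mu * t)
= 185 * exp(0.1040 * 1.9500)
= 185 * 1.2248
= 226.5931

226.5931


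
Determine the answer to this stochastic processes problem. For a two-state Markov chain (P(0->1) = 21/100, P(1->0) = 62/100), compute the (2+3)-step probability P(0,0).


P^5 = P^2 * P^3
Computing via matrix multiplication of the transition matrix.
Entry (0,0) of P^5 = 0.7470

0.7470


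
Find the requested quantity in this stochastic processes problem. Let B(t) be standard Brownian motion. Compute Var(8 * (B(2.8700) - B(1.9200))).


Var(alpha*(B(t)-B(s))) = alpha^2 * (t-s)
= 8^2 * (2.8700 - 1.9200)
= 64 * 0.9500
= 60.8000

60.8000


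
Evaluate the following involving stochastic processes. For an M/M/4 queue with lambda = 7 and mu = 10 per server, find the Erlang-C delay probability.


a = lambda/mu = 0.7000
rho = a/c = 0.1750
Erlang-C formula applied:
C(c,a) = 0.0060

0.0060


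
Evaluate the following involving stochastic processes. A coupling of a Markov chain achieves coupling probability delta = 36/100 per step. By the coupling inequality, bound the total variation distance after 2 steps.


TV distance bound <= (1-delta)^n
= (1 - 0.3600)^2
= 0.6400^2
= 0.4096

0.4096


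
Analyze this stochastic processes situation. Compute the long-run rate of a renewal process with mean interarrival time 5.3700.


Long-run renewal rate = 1/E(X)
= 1/5.3700
= 0.1862

0.1862


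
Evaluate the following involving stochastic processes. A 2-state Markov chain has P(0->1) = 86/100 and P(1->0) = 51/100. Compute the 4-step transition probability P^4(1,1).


Computing P^4 by matrix multiplication.
P = [[0.1400, 0.8600], [0.5100, 0.4900]]
After raising P to the power 4:
P^4(1,1) = 0.6347

0.6347


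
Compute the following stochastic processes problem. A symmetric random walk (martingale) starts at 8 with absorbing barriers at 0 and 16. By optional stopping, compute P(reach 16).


By optional stopping theorem: E(M at tau) = M(0) = 8
P(hit 16)*16 + P(hit 0)*0 = 8
P(hit 16) = (8 - 0)/(16 - 0) = 1/2 = 0.5000

0.5000


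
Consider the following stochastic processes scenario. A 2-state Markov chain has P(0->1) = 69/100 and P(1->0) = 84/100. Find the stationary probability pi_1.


Stationary distribution: pi_0 = p10/(p01+p10), pi_1 = p01/(p01+p10)
p01 = 0.6900, p10 = 0.8400
pi_1 = 0.4510

0.4510


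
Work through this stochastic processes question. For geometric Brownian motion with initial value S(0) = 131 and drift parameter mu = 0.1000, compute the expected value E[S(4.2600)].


E[S(t)] = S(0) * exp(mu * t)
= 131 * exp(0.1000 * 4.2600)
= 131 * 1.5311
= 200.5768

200.5768


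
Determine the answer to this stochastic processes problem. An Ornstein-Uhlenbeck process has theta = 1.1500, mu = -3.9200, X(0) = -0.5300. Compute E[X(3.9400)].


E[X(t)] = mu + (X(0) - mu)*exp(-theta*t)
= -3.9200 + (-0.5300 - -3.9200)*exp(-1.1500*3.9400)
= -3.9200 + 3.3900 * 0.0108
= -3.8835

-3.8835


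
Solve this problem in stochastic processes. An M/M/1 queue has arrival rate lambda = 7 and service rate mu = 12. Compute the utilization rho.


rho = lambda/mu
= 7/12
= 0.5833

0.5833


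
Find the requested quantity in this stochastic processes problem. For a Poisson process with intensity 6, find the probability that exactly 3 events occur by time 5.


P(N(t)=k) = (lambda*t)^k * exp(-lambda*t) / k!
lambda*t = 30
= 30^3 * exp(-30) / 3!
= 27000 * 9.3576e-14 / 6
= 4.2109e-10

4.2109e-10


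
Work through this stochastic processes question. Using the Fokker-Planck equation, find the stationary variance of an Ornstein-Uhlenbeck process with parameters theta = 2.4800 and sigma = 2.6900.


Stationary variance = sigma^2 / (2*theta)
= 2.6900^2 / (2*2.4800)
= 7.2361 / 4.9600
= 1.4589

1.4589


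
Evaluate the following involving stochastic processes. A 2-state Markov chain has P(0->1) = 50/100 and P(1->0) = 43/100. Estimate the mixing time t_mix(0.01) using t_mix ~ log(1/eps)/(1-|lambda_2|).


lambda_2 = |1 - p01 - p10| = |1 - 0.5000 - 0.4300| = 0.0700
t_mix ~ log(1/eps)/(1 - |lambda_2|)
= log(100)/(1 - 0.0700) = 4.6052/0.9300
= 4.9518

4.9518


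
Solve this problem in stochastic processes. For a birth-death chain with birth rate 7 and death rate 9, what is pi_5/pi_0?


For birth-death process, pi_n/pi_0 = (lambda/mu)^n
= (7/9)^5
= 0.2846

0.2846


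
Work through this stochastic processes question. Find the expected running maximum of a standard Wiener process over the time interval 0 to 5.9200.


E(max B(s)) = sqrt(2t/pi)
= sqrt(2*5.9200/pi)
= sqrt(3.7688)
= 1.9413

1.9413


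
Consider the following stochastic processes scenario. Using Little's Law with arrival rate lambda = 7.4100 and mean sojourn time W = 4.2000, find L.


Little's Law: L = lambda * W
= 7.4100 * 4.2000
= 31.1220

31.1220


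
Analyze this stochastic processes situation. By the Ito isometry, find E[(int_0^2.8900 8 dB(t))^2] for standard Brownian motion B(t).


By Ito isometry: E[(int f dB)^2] = int f^2 dt
= 8^2 * 2.8900
= 64 * 2.8900 = 184.9600

184.9600


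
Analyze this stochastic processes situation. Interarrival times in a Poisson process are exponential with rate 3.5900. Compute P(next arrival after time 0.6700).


P(X > t) = exp(-lambda * t)
= exp(-3.5900 * 0.6700)
= exp(-2.4053) = 0.0902

0.0902


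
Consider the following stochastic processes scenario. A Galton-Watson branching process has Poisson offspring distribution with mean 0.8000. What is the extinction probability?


Since mu = 0.8000 <= 1, extinction probability = 1.

1.0000


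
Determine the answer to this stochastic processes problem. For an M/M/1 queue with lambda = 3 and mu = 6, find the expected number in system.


rho = 3/6 = 0.5000
L = rho/(1-rho)
= 0.5000/0.5000
= 1.0000

1.0000


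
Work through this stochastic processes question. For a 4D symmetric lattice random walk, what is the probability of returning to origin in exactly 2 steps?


P(return in 2 steps) = P(reverse first step) = 1/(2d)
= 1/8
= 0.1250

0.1250


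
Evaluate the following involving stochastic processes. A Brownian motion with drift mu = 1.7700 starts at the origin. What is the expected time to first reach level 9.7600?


Expected first passage time = a/mu
= 9.7600/1.7700
= 5.5141

5.5141


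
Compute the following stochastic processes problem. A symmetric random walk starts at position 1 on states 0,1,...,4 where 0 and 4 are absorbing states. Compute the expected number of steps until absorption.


For symmetric RW on 0,...,N with absorbing barriers, E(i) = i*(N-i)
E(1) = 1 * 3 = 3

3


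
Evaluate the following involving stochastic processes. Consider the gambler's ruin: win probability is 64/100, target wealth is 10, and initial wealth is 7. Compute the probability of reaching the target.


Gambler's ruin formula:
r = q/p = 0.3600/0.6400 = 0.5625
P(win) = (1 - r^i)/(1 - r^N)
= (1 - 0.5625^7)/(1 - 0.5625^10)
= 0.9853

0.9853


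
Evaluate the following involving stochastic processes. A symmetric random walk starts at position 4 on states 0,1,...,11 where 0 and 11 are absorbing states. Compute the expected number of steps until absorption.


For symmetric RW on 0,...,N with absorbing barriers, E(i) = i*(N-i)
E(4) = 4 * 7 = 28

28


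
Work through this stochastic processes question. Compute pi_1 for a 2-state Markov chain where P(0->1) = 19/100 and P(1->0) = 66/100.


Stationary distribution: pi_0 = p10/(p01+p10), pi_1 = p01/(p01+p10)
p01 = 0.1900, p10 = 0.6600
pi_1 = 0.2235

0.2235


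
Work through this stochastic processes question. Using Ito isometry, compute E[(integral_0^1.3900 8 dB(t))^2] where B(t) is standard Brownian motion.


By Ito isometry: E[(int f dB)^2] = int f^2 dt
= 8^2 * 1.3900
= 64 * 1.3900 = 88.9600

88.9600


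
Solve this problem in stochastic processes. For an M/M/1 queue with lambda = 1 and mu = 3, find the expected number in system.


rho = 1/3 = 0.3333
L = rho/(1-rho)
= 0.3333/0.6667
= 0.5000

0.5000


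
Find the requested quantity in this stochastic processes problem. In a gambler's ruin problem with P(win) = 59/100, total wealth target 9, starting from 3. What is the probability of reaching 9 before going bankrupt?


Gambler's ruin formula:
r = q/p = 0.4100/0.5900 = 0.6949
P(win) = (1 - r^i)/(1 - r^N)
= (1 - 0.6949^3)/(1 - 0.6949^9)
= 0.6905

0.6905


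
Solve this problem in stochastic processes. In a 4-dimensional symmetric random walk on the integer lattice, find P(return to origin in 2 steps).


P(return in 2 steps) = P(reverse first step) = 1/(2d)
= 1/8
= 0.1250

0.1250


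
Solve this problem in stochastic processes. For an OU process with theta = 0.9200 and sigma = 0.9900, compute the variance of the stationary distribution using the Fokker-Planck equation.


Stationary variance = sigma^2 / (2*theta)
= 0.9900^2 / (2*0.9200)
= 0.9801 / 1.8400
= 0.5327

0.5327


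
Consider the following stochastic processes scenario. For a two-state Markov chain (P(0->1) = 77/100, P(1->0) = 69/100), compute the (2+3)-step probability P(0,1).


P^5 = P^2 * P^3
Computing via matrix multiplication of the transition matrix.
Entry (0,1) of P^5 = 0.5383

0.5383


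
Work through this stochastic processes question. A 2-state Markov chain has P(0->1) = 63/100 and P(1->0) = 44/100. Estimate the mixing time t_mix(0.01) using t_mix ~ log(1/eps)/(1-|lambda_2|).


lambda_2 = |1 - p01 - p10| = |1 - 0.6300 - 0.4400| = 0.0700
t_mix ~ log(1/eps)/(1 - |lambda_2|)
= log(100)/(1 - 0.0700) = 4.6052/0.9300
= 4.9518

4.9518


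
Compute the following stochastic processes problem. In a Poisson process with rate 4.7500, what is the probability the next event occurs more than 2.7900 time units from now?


P(X > t) = exp(-lambda * t)
= exp(-4.7500 * 2.7900)
= exp(-13.2525) = 1.7560e-06

1.7560e-06


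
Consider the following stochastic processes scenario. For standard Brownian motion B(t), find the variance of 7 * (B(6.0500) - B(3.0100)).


Var(alpha*(B(t)-B(s))) = alpha^2 * (t-s)
= 7^2 * (6.0500 - 3.0100)
= 49 * 3.0400
= 148.9600

148.9600


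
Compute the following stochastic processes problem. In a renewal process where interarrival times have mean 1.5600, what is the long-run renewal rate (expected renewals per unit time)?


Long-run renewal rate = 1/E(X)
= 1/1.5600
= 0.6410

0.6410


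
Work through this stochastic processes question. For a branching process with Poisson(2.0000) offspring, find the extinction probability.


Since mu = 2.0000 > 1, extinction prob q < 1.
Solve s = exp(mu*(s-1)) iteratively.
q = 0.2032

0.2032


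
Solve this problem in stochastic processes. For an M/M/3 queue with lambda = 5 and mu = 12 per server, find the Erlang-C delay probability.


a = lambda/mu = 0.4167
rho = a/c = 0.1389
Erlang-C formula applied:
C(c,a) = 0.0092

0.0092


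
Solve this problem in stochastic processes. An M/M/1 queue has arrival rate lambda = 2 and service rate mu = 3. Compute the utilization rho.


rho = lambda/mu
= 2/3
= 0.6667

0.6667


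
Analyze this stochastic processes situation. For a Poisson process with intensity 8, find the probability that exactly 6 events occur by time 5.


P(N(t)=k) = (lambda*t)^k * exp(-lambda*t) / k!
lambda*t = 40
= 40^6 * exp(-40) / 6!
= 4096000000 * 4.2484e-18 / 720
= 2.4168e-11

2.4168e-11


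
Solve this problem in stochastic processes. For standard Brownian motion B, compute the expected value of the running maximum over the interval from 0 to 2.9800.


E(max B(s)) = sqrt(2t/pi)
= sqrt(2*2.9800/pi)
= sqrt(1.8971)
= 1.3774

1.3774


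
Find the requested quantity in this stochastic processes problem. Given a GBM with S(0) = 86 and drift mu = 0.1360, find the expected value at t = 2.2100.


E[S(t)] = S(0) * exp(mu * t)
= 86 * exp(0.1360 * 2.2100)
= 86 * 1.3506
= 116.1529

116.1529


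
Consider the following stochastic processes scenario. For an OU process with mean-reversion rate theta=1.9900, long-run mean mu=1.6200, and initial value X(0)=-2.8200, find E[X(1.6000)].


E[X(t)] = mu + (X(0) - mu)*exp(-theta*t)
= 1.6200 + (-2.8200 - 1.6200)*exp(-1.9900*1.6000)
= 1.6200 + -4.4400 * 0.0414
= 1.4361

1.4361


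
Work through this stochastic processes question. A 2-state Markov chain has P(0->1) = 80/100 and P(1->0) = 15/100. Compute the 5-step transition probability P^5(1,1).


Computing P^5 by matrix multiplication.
P = [[0.2000, 0.8000], [0.1500, 0.8500]]
After raising P to the power 5:
P^5(1,1) = 0.8421

0.8421


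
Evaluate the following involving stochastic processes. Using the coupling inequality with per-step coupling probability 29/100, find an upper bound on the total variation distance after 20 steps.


TV distance bound <= (1-delta)^n
= (1 - 0.2900)^20
= 0.7100^20
= 0.0011

0.0011


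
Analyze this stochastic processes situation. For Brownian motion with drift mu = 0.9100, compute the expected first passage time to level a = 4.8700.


Expected first passage time = a/mu
= 4.8700/0.9100
= 5.3516

5.3516


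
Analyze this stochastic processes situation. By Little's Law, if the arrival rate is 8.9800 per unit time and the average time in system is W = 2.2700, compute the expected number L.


Little's Law: L = lambda * W
= 8.9800 * 2.2700
= 20.3846

20.3846


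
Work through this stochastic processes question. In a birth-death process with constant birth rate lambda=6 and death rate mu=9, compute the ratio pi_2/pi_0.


For birth-death process, pi_n/pi_0 = (lambda/mu)^n
= (6/9)^2
= 0.4444

0.4444


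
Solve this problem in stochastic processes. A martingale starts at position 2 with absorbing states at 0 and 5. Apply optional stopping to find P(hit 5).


By optional stopping theorem: E(M at tau) = M(0) = 2
P(hit 5)*5 + P(hit 0)*0 = 2
P(hit 5) = (2 - 0)/(5 - 0) = 2/5 = 0.4000

0.4000


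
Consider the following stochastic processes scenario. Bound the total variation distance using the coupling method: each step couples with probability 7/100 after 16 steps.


TV distance bound <= (1-delta)^n
= (1 - 0.0700)^16
= 0.9300^16
= 0.3131

0.3131


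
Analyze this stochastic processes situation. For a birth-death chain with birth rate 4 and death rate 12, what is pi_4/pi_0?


For birth-death process, pi_n/pi_0 = (lambda/mu)^n
= (4/12)^4
= 0.0123

0.0123


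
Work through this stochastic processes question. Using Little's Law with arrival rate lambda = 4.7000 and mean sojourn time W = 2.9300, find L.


Little's Law: L = lambda * W
= 4.7000 * 2.9300
= 13.7710

13.7710


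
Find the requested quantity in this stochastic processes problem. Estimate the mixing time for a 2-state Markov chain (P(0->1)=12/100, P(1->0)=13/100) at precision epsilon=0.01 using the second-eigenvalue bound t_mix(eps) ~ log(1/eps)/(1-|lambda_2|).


lambda_2 = |1 - p01 - p10| = |1 - 0.1200 - 0.1300| = 0.7500
t_mix ~ log(1/eps)/(1 - |lambda_2|)
= log(100)/(1 - 0.7500) = 4.6052/0.2500
= 18.4207

18.4207


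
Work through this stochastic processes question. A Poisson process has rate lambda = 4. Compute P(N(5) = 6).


P(N(t)=k) = (lambda*t)^k * exp(-lambda*t) / k!
lambda*t = 20
= 20^6 * exp(-20) / 6!
= 64000000 * 2.0612e-09 / 720
= 1.8321e-04

1.8321e-04


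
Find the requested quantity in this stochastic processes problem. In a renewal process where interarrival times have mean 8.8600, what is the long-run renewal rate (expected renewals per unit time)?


Long-run renewal rate = 1/E(X)
= 1/8.8600
= 0.1129

0.1129


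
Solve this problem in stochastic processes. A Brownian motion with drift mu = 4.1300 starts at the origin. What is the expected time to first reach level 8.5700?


Expected first passage time = a/mu
= 8.5700/4.1300
= 2.0751

2.0751


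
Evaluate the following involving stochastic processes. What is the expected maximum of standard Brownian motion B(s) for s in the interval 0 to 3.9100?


E(max B(s)) = sqrt(2t/pi)
= sqrt(2*3.9100/pi)
= sqrt(2.4892)
= 1.5777

1.5777


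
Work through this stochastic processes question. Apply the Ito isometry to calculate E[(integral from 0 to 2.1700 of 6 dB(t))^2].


By Ito isometry: E[(int f dB)^2] = int f^2 dt
= 6^2 * 2.1700
= 36 * 2.1700 = 78.1200

78.1200


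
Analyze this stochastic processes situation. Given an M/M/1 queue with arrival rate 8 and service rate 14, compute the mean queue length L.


rho = 8/14 = 0.5714
L = rho/(1-rho)
= 0.5714/0.4286
= 1.3333

1.3333


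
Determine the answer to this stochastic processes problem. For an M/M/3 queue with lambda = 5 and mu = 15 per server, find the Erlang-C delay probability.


a = lambda/mu = 0.3333
rho = a/c = 0.1111
Erlang-C formula applied:
C(c,a) = 0.0050

0.0050


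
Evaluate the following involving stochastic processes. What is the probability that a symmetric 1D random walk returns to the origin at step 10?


P(S(10) = 0) = C(10,5) / 4^5
= 252 / 1024
= 0.2461

0.2461


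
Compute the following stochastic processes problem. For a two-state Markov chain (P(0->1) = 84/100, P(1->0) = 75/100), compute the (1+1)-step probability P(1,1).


P^2 = P^1 * P^1
Computing via matrix multiplication of the transition matrix.
Entry (1,1) of P^2 = 0.6925

0.6925


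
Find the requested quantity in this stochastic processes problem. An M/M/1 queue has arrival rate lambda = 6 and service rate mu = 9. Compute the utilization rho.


rho = lambda/mu
= 6/9
= 0.6667

0.6667


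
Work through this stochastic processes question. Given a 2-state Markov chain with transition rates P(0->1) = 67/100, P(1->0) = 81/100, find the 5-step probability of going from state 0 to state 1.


Computing P^5 by matrix multiplication.
P = [[0.3300, 0.6700], [0.8100, 0.1900]]
After raising P to the power 5:
P^5(0,1) = 0.4642

0.4642


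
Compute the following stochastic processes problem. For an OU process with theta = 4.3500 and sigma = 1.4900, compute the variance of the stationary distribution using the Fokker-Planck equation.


Stationary variance = sigma^2 / (2*theta)
= 1.4900^2 / (2*4.3500)
= 2.2201 / 8.7000
= 0.2552

0.2552
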